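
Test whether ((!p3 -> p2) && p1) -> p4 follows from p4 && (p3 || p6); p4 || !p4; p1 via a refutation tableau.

Yes

Initial set: {(p4 && (p3 || p6)); (p4 || !p4); p1; !(((!p3 -> p2) && p1) -> p4)}.
(p4 && (p3 || p6)): α-rule — add p4, (p3 || p6).
!(((!p3 -> p2) && p1) -> p4): α-rule — add ((!p3 -> p2) && p1), !p4.
× closes — contains both p4 and !p4.
All 1 branch closes.
Every branch closed, so the premises entail the conclusion.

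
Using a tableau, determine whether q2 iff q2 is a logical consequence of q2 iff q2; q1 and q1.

Yes

Initial set: {(q2 iff q2); (q1 and q1); not (q2 iff q2)}.
(q1 and q1): α-rule — add q1, q1.
(q2 iff q2): β-rule — branch into q2, q2  //  not q2, not q2.
  branch 1 (add q2, q2):
    not (q2 iff q2): β-rule — branch into q2, not q2  //  not q2, q2.
      branch 1.1 (add q2, not q2):
        × closes — contains both q2 and not q2.
      branch 1.2 (add not q2, q2):
        × closes — contains both q2 and not q2.
  branch 2 (add not q2, not q2):
    not (q2 iff q2): β-rule — branch into q2, not q2  //  not q2, q2.
      branch 2.1 (add q2, not q2):
        × closes — contains both q2 and not q2.
      branch 2.2 (add not q2, q2):
        × closes — contains both q2 and not q2.
All 4 branches close.
Every branch closed, so the premises entail the conclusion.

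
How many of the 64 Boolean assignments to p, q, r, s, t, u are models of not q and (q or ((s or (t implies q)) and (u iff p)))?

Initial set: {T (not q and (q or ((s or (t implies q)) and (u iff p))))}.
T (not q and (q or ((s or (t implies q)) and (u iff p)))): α-rule — add T not q, T (q or ((s or (t implies q)) and (u iff p))).
T (q or ((s or (t implies q)) and (u iff p))): β-rule — branch into T q  //  T ((s or (t implies q)) and (u iff p)).
  branch 1 (add T q):
    × closes — contains both q and not q.
  branch 2 (add T ((s or (t implies q)) and (u iff p))):
    T ((s or (t implies q)) and (u iff p)): α-rule — add T (s or (t implies q)), T (u iff p).
    T (s or (t implies q)): β-rule — branch into T s  //  T (t implies q).
      branch 2.1 (add T s):
        T (u iff p): β-rule — branch into T u, T p  //  F u, F p.
          branch 2.1.1 (add T u, T p):
            ○ open, literals {p=true, q=false, s=true, u=true}.
          branch 2.1.2 (add F u, F p):
            ○ open, literals {p=false, q=false, s=true, u=false}.
      branch 2.2 (add T (t implies q)):
        T (u iff p): β-rule — branch into T u, T p  //  F u, F p.
          branch 2.2.1 (add T u, T p):
            T (t implies q): β-rule — branch into F t  //  T q.
              branch 2.2.1.1 (add F t):
                ○ open, literals {p=true, q=false, t=false, u=true}.
              branch 2.2.1.2 (add T q):
                × closes — contains both q and not q.
          branch 2.2.2 (add F u, F p):
            T (t implies q): β-rule — branch into F t  //  T q.
              branch 2.2.2.1 (add F t):
                ○ open, literals {p=false, q=false, t=false, u=false}.
              branch 2.2.2.2 (add T q):
                × closes — contains both q and not q.
3 branches closed, 4 open.
Each open branch fixes some atoms; the unmentioned ones are free. Counting distinct full assignments: branch {p=true, q=false, s=true, u=true} (r, t) contributes 4 new; branch {p=false, q=false, s=true, u=false} (r, t) contributes 4 new; branch {p=true, q=false, t=false, u=true} (r, s) contributes 2 new; branch {p=false, q=false, t=false, u=false} (r, s) contributes 2 new. Total: 12.

12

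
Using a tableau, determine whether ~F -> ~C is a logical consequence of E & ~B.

Initial set: {T (E & ~B); F (~F -> ~C)}.
T (E & ~B): α-rule — add T E, T ~B.
F (~F -> ~C): α-rule — add T ~F, F ~C.
○ open, literals {B=0, C=1, E=1, F=0}.
0 branches closed, 1 open.
An open branch gives a countermodel: B=0, C=1, E=1, F=0 (unmentioned atoms arbitrary); the premises hold there but the conclusion fails.

No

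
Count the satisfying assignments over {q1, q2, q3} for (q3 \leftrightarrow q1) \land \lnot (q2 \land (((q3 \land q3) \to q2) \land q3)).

Initial set: {((q3 \leftrightarrow q1) \land \lnot (q2 \land (((q3 \land q3) \to q2) \land q3)))}.
((q3 \leftrightarrow q1) \land \lnot (q2 \land (((q3 \land q3) \to q2) \land q3))): α-rule — add (q3 \leftrightarrow q1), \lnot (q2 \land (((q3 \land q3) \to q2) \land q3)).
(q3 \leftrightarrow q1): β-rule — branch into q3, q1  //  \lnot q3, \lnot q1.
  branch 1 (add q3, q1):
    \lnot (q2 \land (((q3 \land q3) \to q2) \land q3)): β-rule — branch into \lnot q2  //  \lnot (((q3 \land q3) \to q2) \land q3).
      branch 1.1 (add \lnot q2):
        ○ open, literals {q1=1, q2=0, q3=1}.
      branch 1.2 (add \lnot (((q3 \land q3) \to q2) \land q3)):
        \lnot (((q3 \land q3) \to q2) \land q3): β-rule — branch into \lnot ((q3 \land q3) \to q2)  //  \lnot q3.
          branch 1.2.1 (add \lnot ((q3 \land q3) \to q2)):
            \lnot ((q3 \land q3) \to q2): α-rule — add (q3 \land q3), \lnot q2.
            (q3 \land q3): α-rule — add q3, q3.
            ○ open, literals {q1=1, q2=0, q3=1}.
          branch 1.2.2 (add \lnot q3):
            × closes — contains both q3 and \lnot q3.
  branch 2 (add \lnot q3, \lnot q1):
    \lnot (q2 \land (((q3 \land q3) \to q2) \land q3)): β-rule — branch into \lnot q2  //  \lnot (((q3 \land q3) \to q2) \land q3).
      branch 2.1 (add \lnot q2):
        ○ open, literals {q1=0, q2=0, q3=0}.
      branch 2.2 (add \lnot (((q3 \land q3) \to q2) \land q3)):
        \lnot (((q3 \land q3) \to q2) \land q3): β-rule — branch into \lnot ((q3 \land q3) \to q2)  //  \lnot q3.
          branch 2.2.1 (add \lnot ((q3 \land q3) \to q2)):
            \lnot ((q3 \land q3) \to q2): α-rule — add (q3 \land q3), \lnot q2.
            (q3 \land q3): α-rule — add q3, q3.
            × closes — contains both q3 and \lnot q3.
          branch 2.2.2 (add \lnot q3):
            ○ open, literals {q1=0, q3=0}.
2 branches closed, 4 open.
Each open branch fixes some atoms; the unmentioned ones are free. Counting distinct full assignments: branch {q1=1, q2=0, q3=1} (none free) contributes 1 new; branch {q1=1, q2=0, q3=1} (none free) contributes 0 new; branch {q1=0, q2=0, q3=0} (none free) contributes 1 new; branch {q1=0, q3=0} (q2) contributes 1 new. Total: 3.

3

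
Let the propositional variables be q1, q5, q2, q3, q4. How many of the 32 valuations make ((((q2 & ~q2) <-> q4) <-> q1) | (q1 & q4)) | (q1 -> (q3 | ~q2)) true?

32

Initial set: {T (((((q2 & ~q2) <-> q4) <-> q1) | (q1 & q4)) | (q1 -> (q3 | ~q2)))}.
T (((((q2 & ~q2) <-> q4) <-> q1) | (q1 & q4)) | (q1 -> (q3 | ~q2))): β-rule — branch into T ((((q2 & ~q2) <-> q4) <-> q1) | (q1 & q4))  //  T (q1 -> (q3 | ~q2)).
  branch 1 (add T ((((q2 & ~q2) <-> q4) <-> q1) | (q1 & q4))):
    T ((((q2 & ~q2) <-> q4) <-> q1) | (q1 & q4)): β-rule — branch into T (((q2 & ~q2) <-> q4) <-> q1)  //  T (q1 & q4).
      branch 1.1 (add T (((q2 & ~q2) <-> q4) <-> q1)):
        T (((q2 & ~q2) <-> q4) <-> q1): β-rule — branch into T ((q2 & ~q2) <-> q4), T q1  //  F ((q2 & ~q2) <-> q4), F q1.
          branch 1.1.1 (add T ((q2 & ~q2) <-> q4), T q1):
            T ((q2 & ~q2) <-> q4): β-rule — branch into T (q2 & ~q2), T q4  //  F (q2 & ~q2), F q4.
              branch 1.1.1.1 (add T (q2 & ~q2), T q4):
                T (q2 & ~q2): α-rule — add T q2, T ~q2.
                × closes — contains both q2 and ~q2.
              branch 1.1.1.2 (add F (q2 & ~q2), F q4):
                F (q2 & ~q2): β-rule — branch into F q2  //  F ~q2.
                  branch 1.1.1.2.1 (add F q2):
                    ○ open, literals {q1=T, q2=F, q4=F}.
                  branch 1.1.1.2.2 (add F ~q2):
                    ○ open, literals {q1=T, q2=T, q4=F}.
          branch 1.1.2 (add F ((q2 & ~q2) <-> q4), F q1):
            F ((q2 & ~q2) <-> q4): β-rule — branch into T (q2 & ~q2), F q4  //  F (q2 & ~q2), T q4.
              branch 1.1.2.1 (add T (q2 & ~q2), F q4):
                T (q2 & ~q2): α-rule — add T q2, T ~q2.
                × closes — contains both q2 and ~q2.
              branch 1.1.2.2 (add F (q2 & ~q2), T q4):
                F (q2 & ~q2): β-rule — branch into F q2  //  F ~q2.
                  branch 1.1.2.2.1 (add F q2):
                    ○ open, literals {q1=F, q2=F, q4=T}.
                  branch 1.1.2.2.2 (add F ~q2):
                    ○ open, literals {q1=F, q2=T, q4=T}.
      branch 1.2 (add T (q1 & q4)):
        T (q1 & q4): α-rule — add T q1, T q4.
        ○ open, literals {q1=T, q4=T}.
  branch 2 (add T (q1 -> (q3 | ~q2))):
    T (q1 -> (q3 | ~q2)): β-rule — branch into F q1  //  T (q3 | ~q2).
      branch 2.1 (add F q1):
        ○ open, literals {q1=F}.
      branch 2.2 (add T (q3 | ~q2)):
        T (q3 | ~q2): β-rule — branch into T q3  //  T ~q2.
          branch 2.2.1 (add T q3):
            ○ open, literals {q3=T}.
          branch 2.2.2 (add T ~q2):
            ○ open, literals {q2=F}.
2 branches closed, 8 open.
Each open branch fixes some atoms; the unmentioned ones are free. Counting distinct full assignments: branch {q1=T, q2=F, q4=F} (q5, q3) contributes 4 new; branch {q1=T, q2=T, q4=F} (q5, q3) contributes 4 new; branch {q1=F, q2=F, q4=T} (q5, q3) contributes 4 new; branch {q1=F, q2=T, q4=T} (q5, q3) contributes 4 new; branch {q1=T, q4=T} (q5, q2, q3) contributes 8 new; branch {q1=F} (q5, q2, q3, q4) contributes 8 new; branch {q3=T} (q1, q5, q2, q4) contributes 0 new; branch {q2=F} (q1, q5, q3, q4) contributes 0 new. Total: 32.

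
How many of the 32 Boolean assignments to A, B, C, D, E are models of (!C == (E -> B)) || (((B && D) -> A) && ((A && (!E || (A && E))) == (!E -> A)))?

27

Initial set: {((!C == (E -> B)) || (((B && D) -> A) && ((A && (!E || (A && E))) == (!E -> A))))}.
((!C == (E -> B)) || (((B && D) -> A) && ((A && (!E || (A && E))) == (!E -> A)))): β-rule — branch into (!C == (E -> B))  //  (((B && D) -> A) && ((A && (!E || (A && E))) == (!E -> A))).
  branch 1 (add (!C == (E -> B))):
    (!C == (E -> B)): β-rule — branch into !C, (E -> B)  //  !!C, !(E -> B).
      branch 1.1 (add !C, (E -> B)):
        (E -> B): β-rule — branch into !E  //  B.
          branch 1.1.1 (add !E):
            ○ open, literals {C=F, E=F}.
          branch 1.1.2 (add B):
            ○ open, literals {B=T, C=F}.
      branch 1.2 (add !!C, !(E -> B)):
        !(E -> B): α-rule — add E, !B.
        ○ open, literals {B=F, C=T, E=T}.
  branch 2 (add (((B && D) -> A) && ((A && (!E || (A && E))) == (!E -> A)))):
    (((B && D) -> A) && ((A && (!E || (A && E))) == (!E -> A))): α-rule — add ((B && D) -> A), ((A && (!E || (A && E))) == (!E -> A)).
    ((B && D) -> A): β-rule — branch into !(B && D)  //  A.
      branch 2.1 (add !(B && D)):
        ((A && (!E || (A && E))) == (!E -> A)): β-rule — branch into (A && (!E || (A && E))), (!E -> A)  //  !(A && (!E || (A && E))), !(!E -> A).
          branch 2.1.1 (add (A && (!E || (A && E))), (!E -> A)):
            (A && (!E || (A && E))): α-rule — add A, (!E || (A && E)).
            !(B && D): β-rule — branch into !B  //  !D.
              branch 2.1.1.1 (add !B):
                (!E -> A): β-rule — branch into !!E  //  A.
                  branch 2.1.1.1.1 (add !!E):
                    (!E || (A && E)): β-rule — branch into !E  //  (A && E).
                      branch 2.1.1.1.1.1 (add !E):
                        × closes — contains both E and !E.
                      branch 2.1.1.1.1.2 (add (A && E)):
                        (A && E): α-rule — add A, E.
                        ○ open, literals {A=T, B=F, E=T}.
                  branch 2.1.1.1.2 (add A):
                    (!E || (A && E)): β-rule — branch into !E  //  (A && E).
                      branch 2.1.1.1.2.1 (add !E):
                        ○ open, literals {A=T, B=F, E=F}.
                      branch 2.1.1.1.2.2 (add (A && E)):
                        (A && E): α-rule — add A, E.
                        ○ open, literals {A=T, B=F, E=T}.
              branch 2.1.1.2 (add !D):
                (!E -> A): β-rule — branch into !!E  //  A.
                  branch 2.1.1.2.1 (add !!E):
                    (!E || (A && E)): β-rule — branch into !E  //  (A && E).
                      branch 2.1.1.2.1.1 (add !E):
                        × closes — contains both E and !E.
                      branch 2.1.1.2.1.2 (add (A && E)):
                        (A && E): α-rule — add A, E.
                        ○ open, literals {A=T, D=F, E=T}.
                  branch 2.1.1.2.2 (add A):
                    (!E || (A && E)): β-rule — branch into !E  //  (A && E).
                      branch 2.1.1.2.2.1 (add !E):
                        ○ open, literals {A=T, D=F, E=F}.
                      branch 2.1.1.2.2.2 (add (A && E)):
                        (A && E): α-rule — add A, E.
                        ○ open, literals {A=T, D=F, E=T}.
          branch 2.1.2 (add !(A && (!E || (A && E))), !(!E -> A)):
            !(!E -> A): α-rule — add !E, !A.
            !(B && D): β-rule — branch into !B  //  !D.
              branch 2.1.2.1 (add !B):
                !(A && (!E || (A && E))): β-rule — branch into !A  //  !(!E || (A && E)).
                  branch 2.1.2.1.1 (add !A):
                    ○ open, literals {A=F, B=F, E=F}.
                  branch 2.1.2.1.2 (add !(!E || (A && E))):
                    !(!E || (A && E)): α-rule — add !!E, !(A && E).
                    × closes — contains both E and !E.
              branch 2.1.2.2 (add !D):
                !(A && (!E || (A && E))): β-rule — branch into !A  //  !(!E || (A && E)).
                  branch 2.1.2.2.1 (add !A):
                    ○ open, literals {A=F, D=F, E=F}.
                  branch 2.1.2.2.2 (add !(!E || (A && E))):
                    !(!E || (A && E)): α-rule — add !!E, !(A && E).
                    × closes — contains both E and !E.
      branch 2.2 (add A):
        ((A && (!E || (A && E))) == (!E -> A)): β-rule — branch into (A && (!E || (A && E))), (!E -> A)  //  !(A && (!E || (A && E))), !(!E -> A).
          branch 2.2.1 (add (A && (!E || (A && E))), (!E -> A)):
            (A && (!E || (A && E))): α-rule — add A, (!E || (A && E)).
            (!E -> A): β-rule — branch into !!E  //  A.
              branch 2.2.1.1 (add !!E):
                (!E || (A && E)): β-rule — branch into !E  //  (A && E).
                  branch 2.2.1.1.1 (add !E):
                    × closes — contains both E and !E.
                  branch 2.2.1.1.2 (add (A && E)):
                    (A && E): α-rule — add A, E.
                    ○ open, literals {A=T, E=T}.
              branch 2.2.1.2 (add A):
                (!E || (A && E)): β-rule — branch into !E  //  (A && E).
                  branch 2.2.1.2.1 (add !E):
                    ○ open, literals {A=T, E=F}.
                  branch 2.2.1.2.2 (add (A && E)):
                    (A && E): α-rule — add A, E.
                    ○ open, literals {A=T, E=T}.
          branch 2.2.2 (add !(A && (!E || (A && E))), !(!E -> A)):
            !(!E -> A): α-rule — add !E, !A.
            × closes — contains both A and !A.
6 branches closed, 14 open.
Each open branch fixes some atoms; the unmentioned ones are free. Counting distinct full assignments: branch {C=F, E=F} (A, B, D) contributes 8 new; branch {B=T, C=F} (A, D, E) contributes 4 new; branch {B=F, C=T, E=T} (A, D) contributes 4 new; branch {A=T, B=F, E=T} (C, D) contributes 2 new; branch {A=T, B=F, E=F} (C, D) contributes 2 new; branch {A=T, B=F, E=T} (C, D) contributes 0 new; branch {A=T, D=F, E=T} (B, C) contributes 1 new; branch {A=T, D=F, E=F} (B, C) contributes 1 new; branch {A=T, D=F, E=T} (B, C) contributes 0 new; branch {A=F, B=F, E=F} (C, D) contributes 2 new; branch {A=F, D=F, E=F} (B, C) contributes 1 new; branch {A=T, E=T} (B, C, D) contributes 1 new; branch {A=T, E=F} (B, C, D) contributes 1 new; branch {A=T, E=T} (B, C, D) contributes 0 new. Total: 27.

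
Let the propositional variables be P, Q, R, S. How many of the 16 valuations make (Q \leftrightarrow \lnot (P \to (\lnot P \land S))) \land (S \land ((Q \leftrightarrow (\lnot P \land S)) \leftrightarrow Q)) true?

2

Initial set: {((Q \leftrightarrow \lnot (P \to (\lnot P \land S))) \land (S \land ((Q \leftrightarrow (\lnot P \land S)) \leftrightarrow Q)))}.
((Q \leftrightarrow \lnot (P \to (\lnot P \land S))) \land (S \land ((Q \leftrightarrow (\lnot P \land S)) \leftrightarrow Q))): α-rule — add (Q \leftrightarrow \lnot (P \to (\lnot P \land S))), (S \land ((Q \leftrightarrow (\lnot P \land S)) \leftrightarrow Q)).
(S \land ((Q \leftrightarrow (\lnot P \land S)) \leftrightarrow Q)): α-rule — add S, ((Q \leftrightarrow (\lnot P \land S)) \leftrightarrow Q).
(Q \leftrightarrow \lnot (P \to (\lnot P \land S))): β-rule — branch into Q, \lnot (P \to (\lnot P \land S))  //  \lnot Q, \lnot \lnot (P \to (\lnot P \land S)).
  branch 1 (add Q, \lnot (P \to (\lnot P \land S))):
    \lnot (P \to (\lnot P \land S)): α-rule — add P, \lnot (\lnot P \land S).
    ((Q \leftrightarrow (\lnot P \land S)) \leftrightarrow Q): β-rule — branch into (Q \leftrightarrow (\lnot P \land S)), Q  //  \lnot (Q \leftrightarrow (\lnot P \land S)), \lnot Q.
      branch 1.1 (add (Q \leftrightarrow (\lnot P \land S)), Q):
        \lnot (\lnot P \land S): β-rule — branch into \lnot \lnot P  //  \lnot S.
          branch 1.1.1 (add \lnot \lnot P):
            (Q \leftrightarrow (\lnot P \land S)): β-rule — branch into Q, (\lnot P \land S)  //  \lnot Q, \lnot (\lnot P \land S).
              branch 1.1.1.1 (add Q, (\lnot P \land S)):
                (\lnot P \land S): α-rule — add \lnot P, S.
                × closes — contains both P and \lnot P.
              branch 1.1.1.2 (add \lnot Q, \lnot (\lnot P \land S)):
                × closes — contains both Q and \lnot Q.
          branch 1.1.2 (add \lnot S):
            × closes — contains both S and \lnot S.
      branch 1.2 (add \lnot (Q \leftrightarrow (\lnot P \land S)), \lnot Q):
        × closes — contains both Q and \lnot Q.
  branch 2 (add \lnot Q, \lnot \lnot (P \to (\lnot P \land S))):
    ((Q \leftrightarrow (\lnot P \land S)) \leftrightarrow Q): β-rule — branch into (Q \leftrightarrow (\lnot P \land S)), Q  //  \lnot (Q \leftrightarrow (\lnot P \land S)), \lnot Q.
      branch 2.1 (add (Q \leftrightarrow (\lnot P \land S)), Q):
        × closes — contains both Q and \lnot Q.
      branch 2.2 (add \lnot (Q \leftrightarrow (\lnot P \land S)), \lnot Q):
        \lnot \lnot (P \to (\lnot P \land S)): β-rule — branch into \lnot P  //  (\lnot P \land S).
          branch 2.2.1 (add \lnot P):
            \lnot (Q \leftrightarrow (\lnot P \land S)): β-rule — branch into Q, \lnot (\lnot P \land S)  //  \lnot Q, (\lnot P \land S).
              branch 2.2.1.1 (add Q, \lnot (\lnot P \land S)):
                × closes — contains both Q and \lnot Q.
              branch 2.2.1.2 (add \lnot Q, (\lnot P \land S)):
                (\lnot P \land S): α-rule — add \lnot P, S.
                ○ open, literals {P=0, Q=0, S=1}.
          branch 2.2.2 (add (\lnot P \land S)):
            (\lnot P \land S): α-rule — add \lnot P, S.
            \lnot (Q \leftrightarrow (\lnot P \land S)): β-rule — branch into Q, \lnot (\lnot P \land S)  //  \lnot Q, (\lnot P \land S).
              branch 2.2.2.1 (add Q, \lnot (\lnot P \land S)):
                × closes — contains both Q and \lnot Q.
              branch 2.2.2.2 (add \lnot Q, (\lnot P \land S)):
                (\lnot P \land S): α-rule — add \lnot P, S.
                ○ open, literals {P=0, Q=0, S=1}.
7 branches closed, 2 open.
Each open branch fixes some atoms; the unmentioned ones are free. Counting distinct full assignments: branch {P=0, Q=0, S=1} (R) contributes 2 new; branch {P=0, Q=0, S=1} (R) contributes 0 new. Total: 2.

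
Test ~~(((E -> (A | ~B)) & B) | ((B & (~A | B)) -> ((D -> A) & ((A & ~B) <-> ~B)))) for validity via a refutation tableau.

Not valid

Assume the negation and expand:
Initial set: {~~~(((E -> (A | ~B)) & B) | ((B & (~A | B)) -> ((D -> A) & ((A & ~B) <-> ~B))))}.
~~~(((E -> (A | ~B)) & B) | ((B & (~A | B)) -> ((D -> A) & ((A & ~B) <-> ~B)))): drop double negation, giving ~(((E -> (A | ~B)) & B) | ((B & (~A | B)) -> ((D -> A) & ((A & ~B) <-> ~B)))).
~(((E -> (A | ~B)) & B) | ((B & (~A | B)) -> ((D -> A) & ((A & ~B) <-> ~B)))): α-rule — add ~((E -> (A | ~B)) & B), ~((B & (~A | B)) -> ((D -> A) & ((A & ~B) <-> ~B))).
~((B & (~A | B)) -> ((D -> A) & ((A & ~B) <-> ~B))): α-rule — add (B & (~A | B)), ~((D -> A) & ((A & ~B) <-> ~B)).
(B & (~A | B)): α-rule — add B, (~A | B).
~((E -> (A | ~B)) & B): β-rule — branch into ~(E -> (A | ~B))  //  ~B.
  branch 1 (add ~(E -> (A | ~B))):
    ~(E -> (A | ~B)): α-rule — add E, ~(A | ~B).
    ~(A | ~B): α-rule — add ~A, ~~B.
    ~((D -> A) & ((A & ~B) <-> ~B)): β-rule — branch into ~(D -> A)  //  ~((A & ~B) <-> ~B).
      branch 1.1 (add ~(D -> A)):
        ~(D -> A): α-rule — add D, ~A.
        (~A | B): β-rule — branch into ~A  //  B.
          branch 1.1.1 (add ~A):
            ○ open, literals {A=F, B=T, D=T, E=T}.
          branch 1.1.2 (add B):
            ○ open, literals {A=F, B=T, D=T, E=T}.
      branch 1.2 (add ~((A & ~B) <-> ~B)):
        (~A | B): β-rule — branch into ~A  //  B.
          branch 1.2.1 (add ~A):
            ~((A & ~B) <-> ~B): β-rule — branch into (A & ~B), ~~B  //  ~(A & ~B), ~B.
              branch 1.2.1.1 (add (A & ~B), ~~B):
                (A & ~B): α-rule — add A, ~B.
                × closes — contains both A and ~A.
              branch 1.2.1.2 (add ~(A & ~B), ~B):
                × closes — contains both B and ~B.
          branch 1.2.2 (add B):
            ~((A & ~B) <-> ~B): β-rule — branch into (A & ~B), ~~B  //  ~(A & ~B), ~B.
              branch 1.2.2.1 (add (A & ~B), ~~B):
                (A & ~B): α-rule — add A, ~B.
                × closes — contains both A and ~A.
              branch 1.2.2.2 (add ~(A & ~B), ~B):
                × closes — contains both B and ~B.
  branch 2 (add ~B):
    × closes — contains both B and ~B.
5 branches closed, 2 open.
An open branch gives a countermodel: A=F, B=T, D=T, E=T (unmentioned atoms arbitrary); under it the original formula is false.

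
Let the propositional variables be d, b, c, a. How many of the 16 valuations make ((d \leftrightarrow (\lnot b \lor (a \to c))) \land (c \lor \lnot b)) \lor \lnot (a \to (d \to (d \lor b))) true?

Initial set: {T (((d \leftrightarrow (\lnot b \lor (a \to c))) \land (c \lor \lnot b)) \lor \lnot (a \to (d \to (d \lor b))))}.
T (((d \leftrightarrow (\lnot b \lor (a \to c))) \land (c \lor \lnot b)) \lor \lnot (a \to (d \to (d \lor b)))): β-rule — branch into T ((d \leftrightarrow (\lnot b \lor (a \to c))) \land (c \lor \lnot b))  //  T \lnot (a \to (d \to (d \lor b))).
  branch 1 (add T ((d \leftrightarrow (\lnot b \lor (a \to c))) \land (c \lor \lnot b))):
    T ((d \leftrightarrow (\lnot b \lor (a \to c))) \land (c \lor \lnot b)): α-rule — add T (d \leftrightarrow (\lnot b \lor (a \to c))), T (c \lor \lnot b).
    T (d \leftrightarrow (\lnot b \lor (a \to c))): β-rule — branch into T d, T (\lnot b \lor (a \to c))  //  F d, F (\lnot b \lor (a \to c)).
      branch 1.1 (add T d, T (\lnot b \lor (a \to c))):
        T (c \lor \lnot b): β-rule — branch into T c  //  T \lnot b.
          branch 1.1.1 (add T c):
            T (\lnot b \lor (a \to c)): β-rule — branch into T \lnot b  //  T (a \to c).
              branch 1.1.1.1 (add T \lnot b):
                ○ open, literals {b=F, c=T, d=T}.
              branch 1.1.1.2 (add T (a \to c)):
                T (a \to c): β-rule — branch into F a  //  T c.
                  branch 1.1.1.2.1 (add F a):
                    ○ open, literals {a=F, c=T, d=T}.
                  branch 1.1.1.2.2 (add T c):
                    ○ open, literals {c=T, d=T}.
          branch 1.1.2 (add T \lnot b):
            T (\lnot b \lor (a \to c)): β-rule — branch into T \lnot b  //  T (a \to c).
              branch 1.1.2.1 (add T \lnot b):
                ○ open, literals {b=F, d=T}.
              branch 1.1.2.2 (add T (a \to c)):
                T (a \to c): β-rule — branch into F a  //  T c.
                  branch 1.1.2.2.1 (add F a):
                    ○ open, literals {a=F, b=F, d=T}.
                  branch 1.1.2.2.2 (add T c):
                    ○ open, literals {b=F, c=T, d=T}.
      branch 1.2 (add F d, F (\lnot b \lor (a \to c))):
        F (\lnot b \lor (a \to c)): α-rule — add F \lnot b, F (a \to c).
        F (a \to c): α-rule — add T a, F c.
        T (c \lor \lnot b): β-rule — branch into T c  //  T \lnot b.
          branch 1.2.1 (add T c):
            × closes — contains both c and \lnot c.
          branch 1.2.2 (add T \lnot b):
            × closes — contains both b and \lnot b.
  branch 2 (add T \lnot (a \to (d \to (d \lor b)))):
    T \lnot (a \to (d \to (d \lor b))): α-rule — add T a, F (d \to (d \lor b)).
    F (d \to (d \lor b)): α-rule — add T d, F (d \lor b).
    F (d \lor b): α-rule — add F d, F b.
    × closes — contains both d and \lnot d.
3 branches closed, 6 open.
Each open branch fixes some atoms; the unmentioned ones are free. Counting distinct full assignments: branch {b=F, c=T, d=T} (a) contributes 2 new; branch {a=F, c=T, d=T} (b) contributes 1 new; branch {c=T, d=T} (b, a) contributes 1 new; branch {b=F, d=T} (c, a) contributes 2 new; branch {a=F, b=F, d=T} (c) contributes 0 new; branch {b=F, c=T, d=T} (a) contributes 0 new. Total: 6.

6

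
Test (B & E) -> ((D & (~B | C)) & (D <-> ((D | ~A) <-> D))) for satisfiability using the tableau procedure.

Satisfiable

Initial set: {T ((B & E) -> ((D & (~B | C)) & (D <-> ((D | ~A) <-> D))))}.
T ((B & E) -> ((D & (~B | C)) & (D <-> ((D | ~A) <-> D)))): β-rule — branch into F (B & E)  //  T ((D & (~B | C)) & (D <-> ((D | ~A) <-> D))).
  branch 1 (add F (B & E)):
    F (B & E): β-rule — branch into F B  //  F E.
      branch 1.1 (add F B):
        ○ open, literals {B=false}.
      branch 1.2 (add F E):
        ○ open, literals {E=false}.
  branch 2 (add T ((D & (~B | C)) & (D <-> ((D | ~A) <-> D)))):
    T ((D & (~B | C)) & (D <-> ((D | ~A) <-> D))): α-rule — add T (D & (~B | C)), T (D <-> ((D | ~A) <-> D)).
    T (D & (~B | C)): α-rule — add T D, T (~B | C).
    T (D <-> ((D | ~A) <-> D)): β-rule — branch into T D, T ((D | ~A) <-> D)  //  F D, F ((D | ~A) <-> D).
      branch 2.1 (add T D, T ((D | ~A) <-> D)):
        T (~B | C): β-rule — branch into T ~B  //  T C.
          branch 2.1.1 (add T ~B):
            T ((D | ~A) <-> D): β-rule — branch into T (D | ~A), T D  //  F (D | ~A), F D.
              branch 2.1.1.1 (add T (D | ~A), T D):
                T (D | ~A): β-rule — branch into T D  //  T ~A.
                  branch 2.1.1.1.1 (add T D):
                    ○ open, literals {B=false, D=true}.
                  branch 2.1.1.1.2 (add T ~A):
                    ○ open, literals {A=false, B=false, D=true}.
              branch 2.1.1.2 (add F (D | ~A), F D):
                × closes — contains both D and ~D.
          branch 2.1.2 (add T C):
            T ((D | ~A) <-> D): β-rule — branch into T (D | ~A), T D  //  F (D | ~A), F D.
              branch 2.1.2.1 (add T (D | ~A), T D):
                T (D | ~A): β-rule — branch into T D  //  T ~A.
                  branch 2.1.2.1.1 (add T D):
                    ○ open, literals {C=true, D=true}.
                  branch 2.1.2.1.2 (add T ~A):
                    ○ open, literals {A=false, C=true, D=true}.
              branch 2.1.2.2 (add F (D | ~A), F D):
                × closes — contains both D and ~D.
      branch 2.2 (add F D, F ((D | ~A) <-> D)):
        × closes — contains both D and ~D.
3 branches closed, 6 open.
An open branch gives a satisfying assignment: B=false.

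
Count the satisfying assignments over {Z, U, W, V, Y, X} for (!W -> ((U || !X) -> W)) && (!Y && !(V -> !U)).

Initial set: {T ((!W -> ((U || !X) -> W)) && (!Y && !(V -> !U)))}.
T ((!W -> ((U || !X) -> W)) && (!Y && !(V -> !U))): α-rule — add T (!W -> ((U || !X) -> W)), T (!Y && !(V -> !U)).
T (!Y && !(V -> !U)): α-rule — add T !Y, T !(V -> !U).
T !(V -> !U): α-rule — add T V, F !U.
T (!W -> ((U || !X) -> W)): β-rule — branch into F !W  //  T ((U || !X) -> W).
  branch 1 (add F !W):
    ○ open, literals {U=T, V=T, W=T, Y=F}.
  branch 2 (add T ((U || !X) -> W)):
    T ((U || !X) -> W): β-rule — branch into F (U || !X)  //  T W.
      branch 2.1 (add F (U || !X)):
        F (U || !X): α-rule — add F U, F !X.
        × closes — contains both U and !U.
      branch 2.2 (add T W):
        ○ open, literals {U=T, V=T, W=T, Y=F}.
1 branch closed, 2 open.
Each open branch fixes some atoms; the unmentioned ones are free. Counting distinct full assignments: branch {U=T, V=T, W=T, Y=F} (Z, X) contributes 4 new; branch {U=T, V=T, W=T, Y=F} (Z, X) contributes 0 new. Total: 4.

4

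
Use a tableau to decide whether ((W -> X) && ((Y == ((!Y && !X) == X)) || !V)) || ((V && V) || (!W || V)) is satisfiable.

Satisfiable

Initial set: {T (((W -> X) && ((Y == ((!Y && !X) == X)) || !V)) || ((V && V) || (!W || V)))}.
T (((W -> X) && ((Y == ((!Y && !X) == X)) || !V)) || ((V && V) || (!W || V))): β-rule — branch into T ((W -> X) && ((Y == ((!Y && !X) == X)) || !V))  //  T ((V && V) || (!W || V)).
  branch 1 (add T ((W -> X) && ((Y == ((!Y && !X) == X)) || !V))):
    T ((W -> X) && ((Y == ((!Y && !X) == X)) || !V)): α-rule — add T (W -> X), T ((Y == ((!Y && !X) == X)) || !V).
    T (W -> X): β-rule — branch into F W  //  T X.
      branch 1.1 (add F W):
        T ((Y == ((!Y && !X) == X)) || !V): β-rule — branch into T (Y == ((!Y && !X) == X))  //  T !V.
          branch 1.1.1 (add T (Y == ((!Y && !X) == X))):
            T (Y == ((!Y && !X) == X)): β-rule — branch into T Y, T ((!Y && !X) == X)  //  F Y, F ((!Y && !X) == X).
              branch 1.1.1.1 (add T Y, T ((!Y && !X) == X)):
                T ((!Y && !X) == X): β-rule — branch into T (!Y && !X), T X  //  F (!Y && !X), F X.
                  branch 1.1.1.1.1 (add T (!Y && !X), T X):
                    T (!Y && !X): α-rule — add T !Y, T !X.
                    × closes — contains both Y and !Y.
                  branch 1.1.1.1.2 (add F (!Y && !X), F X):
                    F (!Y && !X): β-rule — branch into F !Y  //  F !X.
                      branch 1.1.1.1.2.1 (add F !Y):
                        ○ open, literals {W=0, X=0, Y=1}.
                      branch 1.1.1.1.2.2 (add F !X):
                        × closes — contains both X and !X.
              branch 1.1.1.2 (add F Y, F ((!Y && !X) == X)):
                F ((!Y && !X) == X): β-rule — branch into T (!Y && !X), F X  //  F (!Y && !X), T X.
                  branch 1.1.1.2.1 (add T (!Y && !X), F X):
                    T (!Y && !X): α-rule — add T !Y, T !X.
                    ○ open, literals {W=0, X=0, Y=0}.
                  branch 1.1.1.2.2 (add F (!Y && !X), T X):
                    F (!Y && !X): β-rule — branch into F !Y  //  F !X.
                      branch 1.1.1.2.2.1 (add F !Y):
                        × closes — contains both Y and !Y.
                      branch 1.1.1.2.2.2 (add F !X):
                        ○ open, literals {W=0, X=1, Y=0}.
          branch 1.1.2 (add T !V):
            ○ open, literals {V=0, W=0}.
      branch 1.2 (add T X):
        T ((Y == ((!Y && !X) == X)) || !V): β-rule — branch into T (Y == ((!Y && !X) == X))  //  T !V.
          branch 1.2.1 (add T (Y == ((!Y && !X) == X))):
            T (Y == ((!Y && !X) == X)): β-rule — branch into T Y, T ((!Y && !X) == X)  //  F Y, F ((!Y && !X) == X).
              branch 1.2.1.1 (add T Y, T ((!Y && !X) == X)):
                T ((!Y && !X) == X): β-rule — branch into T (!Y && !X), T X  //  F (!Y && !X), F X.
                  branch 1.2.1.1.1 (add T (!Y && !X), T X):
                    T (!Y && !X): α-rule — add T !Y, T !X.
                    × closes — contains both Y and !Y.
                  branch 1.2.1.1.2 (add F (!Y && !X), F X):
                    × closes — contains both X and !X.
              branch 1.2.1.2 (add F Y, F ((!Y && !X) == X)):
                F ((!Y && !X) == X): β-rule — branch into T (!Y && !X), F X  //  F (!Y && !X), T X.
                  branch 1.2.1.2.1 (add T (!Y && !X), F X):
                    × closes — contains both X and !X.
                  branch 1.2.1.2.2 (add F (!Y && !X), T X):
                    F (!Y && !X): β-rule — branch into F !Y  //  F !X.
                      branch 1.2.1.2.2.1 (add F !Y):
                        × closes — contains both Y and !Y.
                      branch 1.2.1.2.2.2 (add F !X):
                        ○ open, literals {X=1, Y=0}.
          branch 1.2.2 (add T !V):
            ○ open, literals {V=0, X=1}.
  branch 2 (add T ((V && V) || (!W || V))):
    T ((V && V) || (!W || V)): β-rule — branch into T (V && V)  //  T (!W || V).
      branch 2.1 (add T (V && V)):
        T (V && V): α-rule — add T V, T V.
        ○ open, literals {V=1}.
      branch 2.2 (add T (!W || V)):
        T (!W || V): β-rule — branch into T !W  //  T V.
          branch 2.2.1 (add T !W):
            ○ open, literals {W=0}.
          branch 2.2.2 (add T V):
            ○ open, literals {V=1}.
7 branches closed, 9 open.
An open branch gives a satisfying assignment: W=0, X=0, Y=1.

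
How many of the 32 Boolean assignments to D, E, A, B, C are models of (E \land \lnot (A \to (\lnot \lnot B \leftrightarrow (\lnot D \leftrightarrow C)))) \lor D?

18

Initial set: {T ((E \land \lnot (A \to (\lnot \lnot B \leftrightarrow (\lnot D \leftrightarrow C)))) \lor D)}.
T ((E \land \lnot (A \to (\lnot \lnot B \leftrightarrow (\lnot D \leftrightarrow C)))) \lor D): β-rule — branch into T (E \land \lnot (A \to (\lnot \lnot B \leftrightarrow (\lnot D \leftrightarrow C))))  //  T D.
  branch 1 (add T (E \land \lnot (A \to (\lnot \lnot B \leftrightarrow (\lnot D \leftrightarrow C))))):
    T (E \land \lnot (A \to (\lnot \lnot B \leftrightarrow (\lnot D \leftrightarrow C)))): α-rule — add T E, T \lnot (A \to (\lnot \lnot B \leftrightarrow (\lnot D \leftrightarrow C))).
    T \lnot (A \to (\lnot \lnot B \leftrightarrow (\lnot D \leftrightarrow C))): α-rule — add T A, F (\lnot \lnot B \leftrightarrow (\lnot D \leftrightarrow C)).
    F (\lnot \lnot B \leftrightarrow (\lnot D \leftrightarrow C)): β-rule — branch into T \lnot \lnot B, F (\lnot D \leftrightarrow C)  //  F \lnot \lnot B, T (\lnot D \leftrightarrow C).
      branch 1.1 (add T \lnot \lnot B, F (\lnot D \leftrightarrow C)):
        T \lnot \lnot B: drop double negation, giving T B.
        F (\lnot D \leftrightarrow C): β-rule — branch into T \lnot D, F C  //  F \lnot D, T C.
          branch 1.1.1 (add T \lnot D, F C):
            ○ open, literals {A=1, B=1, C=0, D=0, E=1}.
          branch 1.1.2 (add F \lnot D, T C):
            ○ open, literals {A=1, B=1, C=1, D=1, E=1}.
      branch 1.2 (add F \lnot \lnot B, T (\lnot D \leftrightarrow C)):
        F \lnot \lnot B: drop double negation, giving F B.
        T (\lnot D \leftrightarrow C): β-rule — branch into T \lnot D, T C  //  F \lnot D, F C.
          branch 1.2.1 (add T \lnot D, T C):
            ○ open, literals {A=1, B=0, C=1, D=0, E=1}.
          branch 1.2.2 (add F \lnot D, F C):
            ○ open, literals {A=1, B=0, C=0, D=1, E=1}.
  branch 2 (add T D):
    ○ open, literals {D=1}.
0 branches closed, 5 open.
Each open branch fixes some atoms; the unmentioned ones are free. Counting distinct full assignments: branch {A=1, B=1, C=0, D=0, E=1} (none free) contributes 1 new; branch {A=1, B=1, C=1, D=1, E=1} (none free) contributes 1 new; branch {A=1, B=0, C=1, D=0, E=1} (none free) contributes 1 new; branch {A=1, B=0, C=0, D=1, E=1} (none free) contributes 1 new; branch {D=1} (E, A, B, C) contributes 14 new. Total: 18.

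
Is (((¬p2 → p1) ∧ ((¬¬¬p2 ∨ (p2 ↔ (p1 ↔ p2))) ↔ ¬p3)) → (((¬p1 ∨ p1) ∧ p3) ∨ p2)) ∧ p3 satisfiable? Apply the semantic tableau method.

Initial set: {((((¬p2 → p1) ∧ ((¬¬¬p2 ∨ (p2 ↔ (p1 ↔ p2))) ↔ ¬p3)) → (((¬p1 ∨ p1) ∧ p3) ∨ p2)) ∧ p3)}.
((((¬p2 → p1) ∧ ((¬¬¬p2 ∨ (p2 ↔ (p1 ↔ p2))) ↔ ¬p3)) → (((¬p1 ∨ p1) ∧ p3) ∨ p2)) ∧ p3): α-rule — add (((¬p2 → p1) ∧ ((¬¬¬p2 ∨ (p2 ↔ (p1 ↔ p2))) ↔ ¬p3)) → (((¬p1 ∨ p1) ∧ p3) ∨ p2)), p3.
(((¬p2 → p1) ∧ ((¬¬¬p2 ∨ (p2 ↔ (p1 ↔ p2))) ↔ ¬p3)) → (((¬p1 ∨ p1) ∧ p3) ∨ p2)): β-rule — branch into ¬((¬p2 → p1) ∧ ((¬¬¬p2 ∨ (p2 ↔ (p1 ↔ p2))) ↔ ¬p3))  //  (((¬p1 ∨ p1) ∧ p3) ∨ p2).
  branch 1 (add ¬((¬p2 → p1) ∧ ((¬¬¬p2 ∨ (p2 ↔ (p1 ↔ p2))) ↔ ¬p3))):
    ¬((¬p2 → p1) ∧ ((¬¬¬p2 ∨ (p2 ↔ (p1 ↔ p2))) ↔ ¬p3)): β-rule — branch into ¬(¬p2 → p1)  //  ¬((¬¬¬p2 ∨ (p2 ↔ (p1 ↔ p2))) ↔ ¬p3).
      branch 1.1 (add ¬(¬p2 → p1)):
        ¬(¬p2 → p1): α-rule — add ¬p2, ¬p1.
        ○ open, literals {p1=false, p2=false, p3=true}.
      branch 1.2 (add ¬((¬¬¬p2 ∨ (p2 ↔ (p1 ↔ p2))) ↔ ¬p3)):
        ¬((¬¬¬p2 ∨ (p2 ↔ (p1 ↔ p2))) ↔ ¬p3): β-rule — branch into (¬¬¬p2 ∨ (p2 ↔ (p1 ↔ p2))), ¬¬p3  //  ¬(¬¬¬p2 ∨ (p2 ↔ (p1 ↔ p2))), ¬p3.
          branch 1.2.1 (add (¬¬¬p2 ∨ (p2 ↔ (p1 ↔ p2))), ¬¬p3):
            (¬¬¬p2 ∨ (p2 ↔ (p1 ↔ p2))): β-rule — branch into ¬¬¬p2  //  (p2 ↔ (p1 ↔ p2)).
              branch 1.2.1.1 (add ¬¬¬p2):
                ¬¬¬p2: drop double negation, giving ¬p2.
                ○ open, literals {p2=false, p3=true}.
              branch 1.2.1.2 (add (p2 ↔ (p1 ↔ p2))):
                (p2 ↔ (p1 ↔ p2)): β-rule — branch into p2, (p1 ↔ p2)  //  ¬p2, ¬(p1 ↔ p2).
                  branch 1.2.1.2.1 (add p2, (p1 ↔ p2)):
                    (p1 ↔ p2): β-rule — branch into p1, p2  //  ¬p1, ¬p2.
                      branch 1.2.1.2.1.1 (add p1, p2):
                        ○ open, literals {p1=true, p2=true, p3=true}.
                      branch 1.2.1.2.1.2 (add ¬p1, ¬p2):
                        × closes — contains both p2 and ¬p2.
                  branch 1.2.1.2.2 (add ¬p2, ¬(p1 ↔ p2)):
                    ¬(p1 ↔ p2): β-rule — branch into p1, ¬p2  //  ¬p1, p2.
                      branch 1.2.1.2.2.1 (add p1, ¬p2):
                        ○ open, literals {p1=true, p2=false, p3=true}.
                      branch 1.2.1.2.2.2 (add ¬p1, p2):
                        × closes — contains both p2 and ¬p2.
          branch 1.2.2 (add ¬(¬¬¬p2 ∨ (p2 ↔ (p1 ↔ p2))), ¬p3):
            × closes — contains both p3 and ¬p3.
  branch 2 (add (((¬p1 ∨ p1) ∧ p3) ∨ p2)):
    (((¬p1 ∨ p1) ∧ p3) ∨ p2): β-rule — branch into ((¬p1 ∨ p1) ∧ p3)  //  p2.
      branch 2.1 (add ((¬p1 ∨ p1) ∧ p3)):
        ((¬p1 ∨ p1) ∧ p3): α-rule — add (¬p1 ∨ p1), p3.
        (¬p1 ∨ p1): β-rule — branch into ¬p1  //  p1.
          branch 2.1.1 (add ¬p1):
            ○ open, literals {p1=false, p3=true}.
          branch 2.1.2 (add p1):
            ○ open, literals {p1=true, p3=true}.
      branch 2.2 (add p2):
        ○ open, literals {p2=true, p3=true}.
3 branches closed, 7 open.
An open branch gives a satisfying assignment: p1=false, p2=false, p3=true.

Satisfiable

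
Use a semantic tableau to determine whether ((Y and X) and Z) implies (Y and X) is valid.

Valid

Assume the negation and expand:
Initial set: {not (((Y and X) and Z) implies (Y and X))}.
not (((Y and X) and Z) implies (Y and X)): α-rule — add ((Y and X) and Z), not (Y and X).
((Y and X) and Z): α-rule — add (Y and X), Z.
(Y and X): α-rule — add Y, X.
not (Y and X): β-rule — branch into not Y  //  not X.
  branch 1 (add not Y):
    × closes — contains both Y and not Y.
  branch 2 (add not X):
    × closes — contains both X and not X.
All 2 branches close.
Every branch closed, so the negation is unsatisfiable and the formula is valid.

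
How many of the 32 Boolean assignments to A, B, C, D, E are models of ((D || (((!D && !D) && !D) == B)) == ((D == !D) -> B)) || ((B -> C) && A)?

28

Initial set: {(((D || (((!D && !D) && !D) == B)) == ((D == !D) -> B)) || ((B -> C) && A))}.
(((D || (((!D && !D) && !D) == B)) == ((D == !D) -> B)) || ((B -> C) && A)): β-rule — branch into ((D || (((!D && !D) && !D) == B)) == ((D == !D) -> B))  //  ((B -> C) && A).
  branch 1 (add ((D || (((!D && !D) && !D) == B)) == ((D == !D) -> B))):
    ((D || (((!D && !D) && !D) == B)) == ((D == !D) -> B)): β-rule — branch into (D || (((!D && !D) && !D) == B)), ((D == !D) -> B)  //  !(D || (((!D && !D) && !D) == B)), !((D == !D) -> B).
      branch 1.1 (add (D || (((!D && !D) && !D) == B)), ((D == !D) -> B)):
        (D || (((!D && !D) && !D) == B)): β-rule — branch into D  //  (((!D && !D) && !D) == B).
          branch 1.1.1 (add D):
            ((D == !D) -> B): β-rule — branch into !(D == !D)  //  B.
              branch 1.1.1.1 (add !(D == !D)):
                !(D == !D): β-rule — branch into D, !!D  //  !D, !D.
                  branch 1.1.1.1.1 (add D, !!D):
                    ○ open, literals {D=1}.
                  branch 1.1.1.1.2 (add !D, !D):
                    × closes — contains both D and !D.
              branch 1.1.1.2 (add B):
                ○ open, literals {B=1, D=1}.
          branch 1.1.2 (add (((!D && !D) && !D) == B)):
            ((D == !D) -> B): β-rule — branch into !(D == !D)  //  B.
              branch 1.1.2.1 (add !(D == !D)):
                (((!D && !D) && !D) == B): β-rule — branch into ((!D && !D) && !D), B  //  !((!D && !D) && !D), !B.
                  branch 1.1.2.1.1 (add ((!D && !D) && !D), B):
                    ((!D && !D) && !D): α-rule — add (!D && !D), !D.
                    (!D && !D): α-rule — add !D, !D.
                    !(D == !D): β-rule — branch into D, !!D  //  !D, !D.
                      branch 1.1.2.1.1.1 (add D, !!D):
                        × closes — contains both D and !D.
                      branch 1.1.2.1.1.2 (add !D, !D):
                        ○ open, literals {B=1, D=0}.
                  branch 1.1.2.1.2 (add !((!D && !D) && !D), !B):
                    !(D == !D): β-rule — branch into D, !!D  //  !D, !D.
                      branch 1.1.2.1.2.1 (add D, !!D):
                        !((!D && !D) && !D): β-rule — branch into !(!D && !D)  //  !!D.
                          branch 1.1.2.1.2.1.1 (add !(!D && !D)):
                            !(!D && !D): β-rule — branch into !!D  //  !!D.
                              branch 1.1.2.1.2.1.1.1 (add !!D):
                                ○ open, literals {B=0, D=1}.
                              branch 1.1.2.1.2.1.1.2 (add !!D):
                                ○ open, literals {B=0, D=1}.
                          branch 1.1.2.1.2.1.2 (add !!D):
                            ○ open, literals {B=0, D=1}.
                      branch 1.1.2.1.2.2 (add !D, !D):
                        !((!D && !D) && !D): β-rule — branch into !(!D && !D)  //  !!D.
                          branch 1.1.2.1.2.2.1 (add !(!D && !D)):
                            !(!D && !D): β-rule — branch into !!D  //  !!D.
                              branch 1.1.2.1.2.2.1.1 (add !!D):
                                × closes — contains both D and !D.
                              branch 1.1.2.1.2.2.1.2 (add !!D):
                                × closes — contains both D and !D.
                          branch 1.1.2.1.2.2.2 (add !!D):
                            × closes — contains both D and !D.
              branch 1.1.2.2 (add B):
                (((!D && !D) && !D) == B): β-rule — branch into ((!D && !D) && !D), B  //  !((!D && !D) && !D), !B.
                  branch 1.1.2.2.1 (add ((!D && !D) && !D), B):
                    ((!D && !D) && !D): α-rule — add (!D && !D), !D.
                    (!D && !D): α-rule — add !D, !D.
                    ○ open, literals {B=1, D=0}.
                  branch 1.1.2.2.2 (add !((!D && !D) && !D), !B):
                    × closes — contains both B and !B.
      branch 1.2 (add !(D || (((!D && !D) && !D) == B)), !((D == !D) -> B)):
        !(D || (((!D && !D) && !D) == B)): α-rule — add !D, !(((!D && !D) && !D) == B).
        !((D == !D) -> B): α-rule — add (D == !D), !B.
        !(((!D && !D) && !D) == B): β-rule — branch into ((!D && !D) && !D), !B  //  !((!D && !D) && !D), B.
          branch 1.2.1 (add ((!D && !D) && !D), !B):
            ((!D && !D) && !D): α-rule — add (!D && !D), !D.
            (!D && !D): α-rule — add !D, !D.
            (D == !D): β-rule — branch into D, !D  //  !D, !!D.
              branch 1.2.1.1 (add D, !D):
                × closes — contains both D and !D.
              branch 1.2.1.2 (add !D, !!D):
                × closes — contains both D and !D.
          branch 1.2.2 (add !((!D && !D) && !D), B):
            × closes — contains both B and !B.
  branch 2 (add ((B -> C) && A)):
    ((B -> C) && A): α-rule — add (B -> C), A.
    (B -> C): β-rule — branch into !B  //  C.
      branch 2.1 (add !B):
        ○ open, literals {A=1, B=0}.
      branch 2.2 (add C):
        ○ open, literals {A=1, C=1}.
9 branches closed, 9 open.
Each open branch fixes some atoms; the unmentioned ones are free. Counting distinct full assignments: branch {D=1} (A, B, C, E) contributes 16 new; branch {B=1, D=1} (A, C, E) contributes 0 new; branch {B=1, D=0} (A, C, E) contributes 8 new; branch {B=0, D=1} (A, C, E) contributes 0 new; branch {B=0, D=1} (A, C, E) contributes 0 new; branch {B=0, D=1} (A, C, E) contributes 0 new; branch {B=1, D=0} (A, C, E) contributes 0 new; branch {A=1, B=0} (C, D, E) contributes 4 new; branch {A=1, C=1} (B, D, E) contributes 0 new. Total: 28.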